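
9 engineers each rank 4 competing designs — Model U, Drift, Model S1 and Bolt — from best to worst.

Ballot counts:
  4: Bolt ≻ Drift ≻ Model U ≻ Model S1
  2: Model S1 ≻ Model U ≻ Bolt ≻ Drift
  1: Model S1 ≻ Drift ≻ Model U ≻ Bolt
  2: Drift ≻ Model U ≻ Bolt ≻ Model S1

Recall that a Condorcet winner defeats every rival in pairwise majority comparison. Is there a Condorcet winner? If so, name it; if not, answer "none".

none

Pairwise majorities:
Model U vs Drift: Drift wins 7–2.
Model U vs Model S1: Model U wins 6–3.
Model U–Bolt: Model U 5–4.
Drift vs Model S1: Drift, 6–3.
Drift–Bolt: Bolt 6–3.
Model S1–Bolt: Bolt 6–3.
Every design loses at least once (Model U loses to Drift; Drift loses to Bolt; Model S1 loses to Model U; Bolt loses to Model U). The majority relation contains the cycle Model U → Bolt → Drift → Model U, so there is no Condorcet winner.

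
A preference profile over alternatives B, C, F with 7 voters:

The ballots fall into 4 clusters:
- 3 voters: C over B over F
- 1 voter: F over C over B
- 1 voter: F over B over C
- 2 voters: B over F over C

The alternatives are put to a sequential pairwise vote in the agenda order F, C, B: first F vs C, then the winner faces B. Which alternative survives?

Round 1: F vs C — 4–3, F advances.
Round 2: F vs B — 2–5, B advances.
B survives the agenda.

B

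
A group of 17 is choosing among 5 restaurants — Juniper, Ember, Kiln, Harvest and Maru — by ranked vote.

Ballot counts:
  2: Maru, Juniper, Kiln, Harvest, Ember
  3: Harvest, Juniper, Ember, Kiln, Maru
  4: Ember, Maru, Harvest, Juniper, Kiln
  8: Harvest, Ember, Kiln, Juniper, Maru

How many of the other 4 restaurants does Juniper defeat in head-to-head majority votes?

2

Juniper against each rival (17 friends):
Juniper vs Ember: Ember wins 12–5.
Juniper–Kiln: Juniper 9–8.
Juniper vs Harvest: Harvest, 15–2.
Juniper vs Maru: Juniper, 11–6.
Juniper beats Kiln, Maru; loses to Ember, Harvest — 2 pairwise wins.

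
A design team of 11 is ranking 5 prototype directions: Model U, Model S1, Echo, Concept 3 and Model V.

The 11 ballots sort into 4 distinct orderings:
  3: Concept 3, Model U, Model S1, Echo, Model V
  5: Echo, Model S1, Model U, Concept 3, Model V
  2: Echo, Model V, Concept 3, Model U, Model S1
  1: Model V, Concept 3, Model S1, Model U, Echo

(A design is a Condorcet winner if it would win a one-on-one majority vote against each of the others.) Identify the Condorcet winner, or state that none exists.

Check each pair by majority over 11 ballots:
Model U vs Model S1: Model U preferred on 3+2 = 5 ballots; Model S1 wins 6–5.
Model U vs Echo: 4 to 7, Echo.
Model U vs Concept 3: Model U is ranked higher on 5 ballots, Concept 3 on 6. Concept 3 wins 6–5.
Model U vs Model V: Model U is ranked higher on 3+5 = 8 ballots, Model V on 3. Model U wins 8–3.
Model S1 vs Echo: 3+1 = 4 for Model S1, 7 for Echo — Echo by 7–4.
Model S1 vs Concept 3: 5 to 6, Concept 3.
Model S1 vs Model V: Model S1 preferred on 3+5 = 8 ballots; Model S1 wins 8–3.
Echo vs Concept 3: 7 to 4, Echo.
Echo vs Model V: Echo is ranked higher on 3+5+2 = 10 ballots, Model V on 1. Echo wins 10–1.
Concept 3 vs Model V: Concept 3 preferred on 3+5 = 8 ballots; Concept 3 wins 8–3.
Echo defeats every rival head-to-head and is the Condorcet winner.

Echo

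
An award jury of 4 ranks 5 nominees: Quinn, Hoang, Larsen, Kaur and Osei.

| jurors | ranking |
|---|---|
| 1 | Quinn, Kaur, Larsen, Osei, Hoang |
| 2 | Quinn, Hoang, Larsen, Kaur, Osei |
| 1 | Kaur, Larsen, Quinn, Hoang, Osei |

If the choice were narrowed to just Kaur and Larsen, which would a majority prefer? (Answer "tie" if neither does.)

tie

Ballots ranking Kaur above Larsen: 1 + 1 = 2.
Ballots ranking Larsen above Kaur: 4 − 2 = 2.
2–2: the pair ties.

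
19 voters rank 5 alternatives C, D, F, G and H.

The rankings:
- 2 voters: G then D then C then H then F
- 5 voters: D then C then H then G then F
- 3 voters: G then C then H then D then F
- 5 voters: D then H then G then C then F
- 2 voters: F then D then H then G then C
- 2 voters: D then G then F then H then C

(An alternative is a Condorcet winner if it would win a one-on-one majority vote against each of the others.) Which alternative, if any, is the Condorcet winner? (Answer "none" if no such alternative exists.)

D

Head-to-head results (19 voters):
C vs D: C preferred on 3 ballots; D wins 16–3.
C vs F: C is ranked higher on 2+5+3+5 = 15 ballots, F on 4. C wins 15–4.
C vs G: 5 for C, 14 for G — G by 14–5.
C vs H: C preferred on 2+5+3 = 10 ballots; C wins 10–9.
D vs F: D preferred on 2+5+3+5+2 = 17 ballots; D wins 17–2.
D vs G: D preferred on 5+5+2+2 = 14 ballots; D wins 14–5.
D vs H: 2+5+5+2+2 = 16 for D, 3 for H — D by 16–3.
F vs G: 2 to 17, G.
F vs H: 2+2 = 4 for F, 15 for H — H by 15–4.
G vs H: G preferred on 2+3+2 = 7 ballots; H wins 12–7.
D wins every pairwise contest, so D is the Condorcet winner.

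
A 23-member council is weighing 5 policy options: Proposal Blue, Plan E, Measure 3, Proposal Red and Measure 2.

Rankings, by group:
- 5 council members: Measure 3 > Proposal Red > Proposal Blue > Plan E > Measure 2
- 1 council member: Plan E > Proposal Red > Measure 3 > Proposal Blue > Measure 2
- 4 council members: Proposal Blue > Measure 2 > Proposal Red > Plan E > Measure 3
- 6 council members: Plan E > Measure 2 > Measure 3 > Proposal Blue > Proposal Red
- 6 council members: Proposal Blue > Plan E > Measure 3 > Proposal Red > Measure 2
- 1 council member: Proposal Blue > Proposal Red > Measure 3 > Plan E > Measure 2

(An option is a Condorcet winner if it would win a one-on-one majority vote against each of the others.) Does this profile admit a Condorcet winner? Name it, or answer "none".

Pairwise majorities:
Proposal Blue vs Plan E: 16 to 7, Proposal Blue.
Proposal Blue vs Measure 3: 4+6+1 = 11 for Proposal Blue, 12 for Measure 3 — Measure 3 by 12–11.
Proposal Blue vs Proposal Red: 4+6+6+1 = 17 for Proposal Blue, 6 for Proposal Red — Proposal Blue by 17–6.
Proposal Blue vs Measure 2: Proposal Blue preferred on 5+1+4+6+1 = 17 ballots; Proposal Blue wins 17–6.
Plan E vs Measure 3: 1+4+6+6 = 17 for Plan E, 6 for Measure 3 — Plan E by 17–6.
Plan E vs Proposal Red: Plan E preferred on 1+6+6 = 13 ballots; Plan E wins 13–10.
Plan E vs Measure 2: Plan E is ranked higher on 5+1+6+6+1 = 19 ballots, Measure 2 on 4. Plan E wins 19–4.
Measure 3 vs Proposal Red: Measure 3 is ranked higher on 5+6+6 = 17 ballots, Proposal Red on 6. Measure 3 wins 17–6.
Measure 3 vs Measure 2: 5+1+6+1 = 13 for Measure 3, 10 for Measure 2 — Measure 3 by 13–10.
Proposal Red vs Measure 2: Proposal Red preferred on 5+1+6+1 = 13 ballots; Proposal Red wins 13–10.
No option is unbeaten: Proposal Blue loses to Measure 3; Plan E loses to Proposal Blue; Measure 3 loses to Plan E; Proposal Red loses to Proposal Blue; Measure 2 loses to Proposal Blue. In particular Proposal Blue > Plan E > Measure 3 > Proposal Blue is a majority cycle — no Condorcet winner exists.

none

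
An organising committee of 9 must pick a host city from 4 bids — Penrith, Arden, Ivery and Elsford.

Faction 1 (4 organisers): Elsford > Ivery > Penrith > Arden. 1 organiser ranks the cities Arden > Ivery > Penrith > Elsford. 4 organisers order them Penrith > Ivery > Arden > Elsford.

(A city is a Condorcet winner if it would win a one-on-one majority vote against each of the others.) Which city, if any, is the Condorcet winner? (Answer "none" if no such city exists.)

Ivery

Head-to-head results (9 organisers):
Penrith vs Arden: Penrith, 8–1.
Penrith vs Ivery: Ivery wins 5–4.
Penrith vs Elsford: Penrith is ranked higher on 1+4 = 5 ballots, Elsford on 4. Penrith wins 5–4.
Arden vs Ivery: Arden is ranked higher on 1 ballot, Ivery on 8. Ivery wins 8–1.
Arden vs Elsford: Arden, 5–4.
Ivery vs Elsford: Ivery wins 5–4.
Only Ivery has no losses; Ivery is the Condorcet winner.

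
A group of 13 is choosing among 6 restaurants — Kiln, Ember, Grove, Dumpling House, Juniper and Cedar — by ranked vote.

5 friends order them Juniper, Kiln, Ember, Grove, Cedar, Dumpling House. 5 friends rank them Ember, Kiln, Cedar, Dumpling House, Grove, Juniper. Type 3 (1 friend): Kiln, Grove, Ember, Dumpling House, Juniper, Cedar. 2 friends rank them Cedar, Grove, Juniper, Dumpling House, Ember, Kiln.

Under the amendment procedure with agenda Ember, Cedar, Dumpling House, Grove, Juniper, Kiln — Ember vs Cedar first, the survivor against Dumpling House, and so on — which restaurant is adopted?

Round 1: Ember vs Cedar — 11–2, Ember advances.
Round 2: Ember vs Dumpling House — 11–2, Ember advances.
Round 3: Ember vs Grove — 10–3, Ember advances.
Round 4: Ember vs Juniper — 6–7, Juniper advances.
Round 5: Juniper vs Kiln — 7–6, Juniper advances.
Juniper survives the agenda.

Juniper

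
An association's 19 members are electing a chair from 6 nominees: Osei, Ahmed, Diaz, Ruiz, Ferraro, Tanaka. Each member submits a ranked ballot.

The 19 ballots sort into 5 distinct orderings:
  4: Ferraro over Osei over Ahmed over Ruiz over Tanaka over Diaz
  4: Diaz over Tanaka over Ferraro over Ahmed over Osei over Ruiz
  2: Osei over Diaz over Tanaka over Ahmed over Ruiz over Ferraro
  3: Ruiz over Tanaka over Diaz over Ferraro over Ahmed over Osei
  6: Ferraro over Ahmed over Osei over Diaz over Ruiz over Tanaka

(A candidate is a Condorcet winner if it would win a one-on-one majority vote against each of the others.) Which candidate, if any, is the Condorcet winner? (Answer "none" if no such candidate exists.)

Ferraro

Head-to-head results (19 voters):
Osei vs Ahmed: 4+2 = 6 for Osei, 13 for Ahmed — Ahmed by 13–6.
Osei vs Diaz: 4+2+6 = 12 for Osei, 7 for Diaz — Osei by 12–7.
Osei vs Ruiz: 4+4+2+6 = 16 for Osei, 3 for Ruiz — Osei by 16–3.
Osei vs Ferraro: Ferraro, 17–2.
Osei vs Tanaka: 12 to 7, Osei.
Ahmed vs Diaz: Ahmed wins 10–9.
Ahmed vs Ruiz: Ahmed wins 16–3.
Ahmed vs Ferraro: 2 to 17, Ferraro.
Ahmed vs Tanaka: Ahmed, 10–9.
Diaz vs Ruiz: Diaz wins 12–7.
Diaz vs Ferraro: 4+2+3 = 9 for Diaz, 10 for Ferraro — Ferraro by 10–9.
Diaz vs Tanaka: 12 to 7, Diaz.
Ruiz vs Ferraro: Ferraro wins 14–5.
Ruiz vs Tanaka: Ruiz preferred on 4+3+6 = 13 ballots; Ruiz wins 13–6.
Ferraro vs Tanaka: Ferraro is ranked higher on 4+6 = 10 ballots, Tanaka on 9. Ferraro wins 10–9.
Ferraro wins every pairwise contest, so Ferraro is the Condorcet winner.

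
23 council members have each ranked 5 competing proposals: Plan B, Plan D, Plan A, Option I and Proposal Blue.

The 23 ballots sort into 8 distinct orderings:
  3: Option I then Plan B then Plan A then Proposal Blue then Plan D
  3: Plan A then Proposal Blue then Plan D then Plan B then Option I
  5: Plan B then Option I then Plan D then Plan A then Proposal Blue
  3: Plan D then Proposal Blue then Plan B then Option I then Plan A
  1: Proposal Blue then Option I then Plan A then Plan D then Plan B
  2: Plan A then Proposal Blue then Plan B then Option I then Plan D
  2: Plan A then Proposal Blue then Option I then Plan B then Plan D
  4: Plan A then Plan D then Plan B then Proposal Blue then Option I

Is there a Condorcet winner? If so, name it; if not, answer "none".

Head-to-head results (23 council members):
Plan B vs Plan D: Plan B preferred on 3+5+2+2 = 12 ballots; Plan B wins 12–11.
Plan B vs Plan A: Plan B preferred on 3+5+3 = 11 ballots; Plan A wins 12–11.
Plan B–Option I: Plan B 17–6.
Plan B vs Proposal Blue: Plan B preferred on 3+5+4 = 12 ballots; Plan B wins 12–11.
Plan D vs Plan A: 5+3 = 8 for Plan D, 15 for Plan A — Plan A by 15–8.
Plan D vs Option I: Plan D is ranked higher on 3+3+4 = 10 ballots, Option I on 13. Option I wins 13–10.
Plan D vs Proposal Blue: Plan D, 12–11.
Plan A vs Option I: Plan A preferred on 3+2+2+4 = 11 ballots; Option I wins 12–11.
Plan A–Proposal Blue: Plan A 19–4.
Option I vs Proposal Blue: Option I preferred on 3+5 = 8 ballots; Proposal Blue wins 15–8.
Each option drops at least one matchup (Plan B loses to Plan A; Plan D loses to Plan B; Plan A loses to Option I; Option I loses to Plan B; Proposal Blue loses to Plan B); the cycle Plan B → Option I → Plan A → Plan B rules out a Condorcet winner.

none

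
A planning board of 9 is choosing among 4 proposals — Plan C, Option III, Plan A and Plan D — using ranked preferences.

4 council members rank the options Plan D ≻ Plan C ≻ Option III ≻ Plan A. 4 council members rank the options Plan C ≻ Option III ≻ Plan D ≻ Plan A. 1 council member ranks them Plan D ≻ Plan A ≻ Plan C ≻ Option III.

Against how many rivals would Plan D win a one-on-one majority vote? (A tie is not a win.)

Plan D against each rival (9 council members):
Plan D–Plan C: Plan D 5–4.
Plan D vs Option III: Plan D preferred on 4+1 = 5 ballots; Plan D wins 5–4.
Plan D vs Plan A: Plan D, 9–0.
Plan D beats Plan C, Option III, Plan A — 3 pairwise wins.

3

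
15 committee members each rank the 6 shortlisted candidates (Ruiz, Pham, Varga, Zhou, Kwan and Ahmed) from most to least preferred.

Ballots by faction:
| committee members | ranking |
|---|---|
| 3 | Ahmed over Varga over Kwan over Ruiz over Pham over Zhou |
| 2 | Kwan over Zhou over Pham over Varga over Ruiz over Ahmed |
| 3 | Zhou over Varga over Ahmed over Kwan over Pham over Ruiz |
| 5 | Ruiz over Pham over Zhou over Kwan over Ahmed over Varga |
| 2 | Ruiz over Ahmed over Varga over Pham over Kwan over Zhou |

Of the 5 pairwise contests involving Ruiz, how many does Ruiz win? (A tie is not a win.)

3

Ruiz against each rival (15 committee members):
Ruiz vs Pham: 3+5+2 = 10 for Ruiz, 5 for Pham — Ruiz by 10–5.
Ruiz vs Varga: Varga wins 8–7.
Ruiz vs Zhou: Ruiz wins 10–5.
Ruiz vs Kwan: Kwan, 8–7.
Ruiz vs Ahmed: Ruiz is ranked higher on 2+5+2 = 9 ballots, Ahmed on 6. Ruiz wins 9–6.
Ruiz beats Pham, Zhou, Ahmed; loses to Varga, Kwan — 3 pairwise wins.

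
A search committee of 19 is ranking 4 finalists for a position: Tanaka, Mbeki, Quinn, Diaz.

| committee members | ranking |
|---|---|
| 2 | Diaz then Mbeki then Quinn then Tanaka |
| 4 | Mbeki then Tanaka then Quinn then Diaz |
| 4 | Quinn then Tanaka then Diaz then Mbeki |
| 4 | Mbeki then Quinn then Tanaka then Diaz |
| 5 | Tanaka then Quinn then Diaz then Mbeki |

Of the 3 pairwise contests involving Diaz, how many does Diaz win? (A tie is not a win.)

Diaz against each rival (19 committee members):
Diaz vs Tanaka: 2 for Diaz, 17 for Tanaka — Tanaka by 17–2.
Diaz vs Mbeki: Diaz is ranked higher on 2+4+5 = 11 ballots, Mbeki on 8. Diaz wins 11–8.
Diaz–Quinn: Quinn 17–2.
Diaz beats Mbeki; loses to Tanaka, Quinn — 1 pairwise win.

1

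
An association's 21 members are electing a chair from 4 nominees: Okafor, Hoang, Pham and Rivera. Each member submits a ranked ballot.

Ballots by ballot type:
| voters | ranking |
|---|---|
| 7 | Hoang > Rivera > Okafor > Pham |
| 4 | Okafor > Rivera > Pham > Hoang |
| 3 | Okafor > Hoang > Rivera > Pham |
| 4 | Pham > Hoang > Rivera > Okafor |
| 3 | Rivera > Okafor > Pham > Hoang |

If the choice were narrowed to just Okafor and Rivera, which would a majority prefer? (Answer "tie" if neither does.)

Ballots ranking Okafor above Rivera: 4 + 3 = 7.
Ballots ranking Rivera above Okafor: 21 − 7 = 14.
Rivera wins the head-to-head 14–7.

Rivera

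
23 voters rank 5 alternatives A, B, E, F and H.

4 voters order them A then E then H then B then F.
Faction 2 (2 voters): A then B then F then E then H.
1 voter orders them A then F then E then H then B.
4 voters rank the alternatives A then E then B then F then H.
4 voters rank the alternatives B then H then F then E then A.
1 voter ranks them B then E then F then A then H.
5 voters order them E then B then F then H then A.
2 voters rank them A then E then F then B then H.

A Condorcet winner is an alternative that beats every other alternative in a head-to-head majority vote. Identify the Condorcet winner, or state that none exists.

Pairwise majorities:
A–B: A 13–10.
A vs E: A wins 13–10.
A vs F: A, 13–10.
A vs H: A, 14–9.
B vs E: E, 16–7.
B vs F: B wins 20–3.
B vs H: B wins 18–5.
E–F: E 16–7.
E vs H: E, 19–4.
F vs H: F wins 15–8.
A beats each of B, E, F, H — A is the Condorcet winner.

A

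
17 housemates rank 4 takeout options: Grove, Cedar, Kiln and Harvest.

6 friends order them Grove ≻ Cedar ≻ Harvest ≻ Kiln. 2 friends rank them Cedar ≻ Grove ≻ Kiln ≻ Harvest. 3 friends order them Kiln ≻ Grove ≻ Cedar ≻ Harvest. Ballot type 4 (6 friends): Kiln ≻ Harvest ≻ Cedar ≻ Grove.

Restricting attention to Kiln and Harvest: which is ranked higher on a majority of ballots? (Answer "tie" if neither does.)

Ballots ranking Kiln above Harvest: 2 + 3 + 6 = 11.
Ballots ranking Harvest above Kiln: 17 − 11 = 6.
Kiln wins the head-to-head 11–6.

Kiln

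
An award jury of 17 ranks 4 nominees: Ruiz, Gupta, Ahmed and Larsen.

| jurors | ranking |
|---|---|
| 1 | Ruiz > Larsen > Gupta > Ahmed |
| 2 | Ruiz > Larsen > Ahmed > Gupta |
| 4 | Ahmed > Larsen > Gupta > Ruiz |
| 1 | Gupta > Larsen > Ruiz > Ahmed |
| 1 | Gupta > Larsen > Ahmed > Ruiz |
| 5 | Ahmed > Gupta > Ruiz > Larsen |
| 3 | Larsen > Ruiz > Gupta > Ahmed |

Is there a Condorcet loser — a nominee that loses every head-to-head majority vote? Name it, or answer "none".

Ruiz

Pairwise majorities:
Ruiz vs Gupta: Ruiz preferred on 1+2+3 = 6 ballots; Gupta wins 11–6.
Ruiz–Ahmed: Ahmed 10–7.
Ruiz vs Larsen: Ruiz is ranked higher on 1+2+5 = 8 ballots, Larsen on 9. Larsen wins 9–8.
Gupta vs Ahmed: Ahmed, 11–6.
Gupta vs Larsen: Larsen wins 10–7.
Ahmed–Larsen: Ahmed 9–8.
Only Ruiz has no wins; Ruiz is the Condorcet loser.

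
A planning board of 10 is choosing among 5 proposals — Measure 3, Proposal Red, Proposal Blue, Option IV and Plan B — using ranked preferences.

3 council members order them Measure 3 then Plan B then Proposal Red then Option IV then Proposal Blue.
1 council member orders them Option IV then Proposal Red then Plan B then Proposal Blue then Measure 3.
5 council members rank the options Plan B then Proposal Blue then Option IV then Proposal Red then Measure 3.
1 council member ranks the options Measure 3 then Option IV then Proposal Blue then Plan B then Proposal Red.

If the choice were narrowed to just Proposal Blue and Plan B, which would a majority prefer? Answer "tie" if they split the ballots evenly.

Ballots ranking Proposal Blue above Plan B: 1.
Ballots ranking Plan B above Proposal Blue: 10 − 1 = 9.
Plan B wins the head-to-head 9–1.

Plan B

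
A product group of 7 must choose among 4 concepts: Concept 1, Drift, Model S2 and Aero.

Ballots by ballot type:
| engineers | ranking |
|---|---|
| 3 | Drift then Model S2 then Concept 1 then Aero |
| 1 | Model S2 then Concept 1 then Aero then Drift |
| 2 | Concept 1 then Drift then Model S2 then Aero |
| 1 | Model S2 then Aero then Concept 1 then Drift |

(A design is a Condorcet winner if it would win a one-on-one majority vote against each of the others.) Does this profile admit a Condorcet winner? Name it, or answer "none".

none

Head-to-head results (7 engineers):
Concept 1 vs Drift: Concept 1 is ranked higher on 1+2+1 = 4 ballots, Drift on 3. Concept 1 wins 4–3.
Concept 1 vs Model S2: 2 to 5, Model S2.
Concept 1 vs Aero: Concept 1 preferred on 3+1+2 = 6 ballots; Concept 1 wins 6–1.
Drift vs Model S2: 5 to 2, Drift.
Drift vs Aero: Drift is ranked higher on 3+2 = 5 ballots, Aero on 2. Drift wins 5–2.
Model S2 vs Aero: Model S2 is ranked higher on 3+1+2+1 = 7 ballots, Aero on 0. Model S2 wins 7–0.
No design is unbeaten: Concept 1 loses to Model S2; Drift loses to Concept 1; Model S2 loses to Drift; Aero loses to Concept 1. In particular Concept 1 > Drift > Model S2 > Concept 1 is a majority cycle — no Condorcet winner exists.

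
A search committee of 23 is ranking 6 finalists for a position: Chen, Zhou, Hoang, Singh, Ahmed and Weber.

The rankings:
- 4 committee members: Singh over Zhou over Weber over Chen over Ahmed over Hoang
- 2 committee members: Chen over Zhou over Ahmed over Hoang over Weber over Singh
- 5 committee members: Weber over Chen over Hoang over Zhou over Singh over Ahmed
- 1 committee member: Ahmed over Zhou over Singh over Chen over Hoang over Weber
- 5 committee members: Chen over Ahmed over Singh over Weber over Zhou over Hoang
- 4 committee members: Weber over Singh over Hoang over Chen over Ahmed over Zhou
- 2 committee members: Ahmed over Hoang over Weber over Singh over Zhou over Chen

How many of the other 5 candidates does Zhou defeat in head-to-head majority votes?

Zhou against each rival (23 committee members):
Zhou vs Chen: Zhou preferred on 4+1+2 = 7 ballots; Chen wins 16–7.
Zhou vs Hoang: Zhou, 12–11.
Zhou vs Singh: Zhou preferred on 2+5+1 = 8 ballots; Singh wins 15–8.
Zhou vs Ahmed: Ahmed, 12–11.
Zhou vs Weber: Weber wins 16–7.
Zhou beats Hoang; loses to Chen, Singh, Ahmed, Weber — 1 pairwise win.

1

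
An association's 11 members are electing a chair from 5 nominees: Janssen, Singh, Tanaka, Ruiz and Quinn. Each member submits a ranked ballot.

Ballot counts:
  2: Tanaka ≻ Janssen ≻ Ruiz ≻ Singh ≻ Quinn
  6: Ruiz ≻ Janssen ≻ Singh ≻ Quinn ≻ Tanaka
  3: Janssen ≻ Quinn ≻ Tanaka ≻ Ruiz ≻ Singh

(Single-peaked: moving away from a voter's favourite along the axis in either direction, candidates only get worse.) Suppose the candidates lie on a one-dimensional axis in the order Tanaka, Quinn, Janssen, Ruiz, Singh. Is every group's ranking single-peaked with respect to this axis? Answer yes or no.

no

Axis positions: Tanaka=1, Quinn=2, Janssen=3, Ruiz=4, Singh=5.
Group 1: ranking walks positions 1-3-4-5-2; Janssen is ranked above Quinn even though Quinn lies between Janssen and the peak Tanaka on the axis — preferences dip and rise again. Not single-peaked.
Group 2 (peak Ruiz at position 4): ranking walks positions 4-3-5-2-1, expanding outward from the peak — single-peaked.
Group 3 (peak Janssen at position 3): ranking walks positions 3-2-1-4-5, expanding outward from the peak — single-peaked.
Group 1 violates single-peakedness, so the profile is not single-peaked on this axis.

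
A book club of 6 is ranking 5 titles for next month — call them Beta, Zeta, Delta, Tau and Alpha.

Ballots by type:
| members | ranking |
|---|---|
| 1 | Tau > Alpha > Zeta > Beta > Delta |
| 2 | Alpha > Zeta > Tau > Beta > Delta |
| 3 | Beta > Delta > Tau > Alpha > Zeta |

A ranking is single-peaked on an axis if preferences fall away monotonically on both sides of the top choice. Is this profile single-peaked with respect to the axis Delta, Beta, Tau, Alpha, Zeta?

Axis positions: Delta=1, Beta=2, Tau=3, Alpha=4, Zeta=5.
Type 1 (peak Tau at position 3): ranking walks positions 3-4-5-2-1, expanding outward from the peak — single-peaked.
Type 2 (peak Alpha at position 4): ranking walks positions 4-5-3-2-1, expanding outward from the peak — single-peaked.
Type 3 (peak Beta at position 2): ranking walks positions 2-1-3-4-5, expanding outward from the peak — single-peaked.
Every ranking is single-peaked on this axis.

yes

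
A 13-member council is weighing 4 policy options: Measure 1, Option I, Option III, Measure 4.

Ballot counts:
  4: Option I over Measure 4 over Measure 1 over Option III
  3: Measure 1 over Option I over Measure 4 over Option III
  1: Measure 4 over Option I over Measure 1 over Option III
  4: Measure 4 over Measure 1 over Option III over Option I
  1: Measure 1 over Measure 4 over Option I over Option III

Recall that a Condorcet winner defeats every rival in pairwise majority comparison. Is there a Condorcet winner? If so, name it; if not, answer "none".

none

Pairwise majorities:
Measure 1 vs Option I: Measure 1, 8–5.
Measure 1 vs Option III: Measure 1 wins 13–0.
Measure 1–Measure 4: Measure 4 9–4.
Option I vs Option III: Option I wins 9–4.
Option I vs Measure 4: Option I, 7–6.
Option III vs Measure 4: Measure 4 wins 13–0.
Each option drops at least one matchup (Measure 1 loses to Measure 4; Option I loses to Measure 1; Option III loses to Measure 1; Measure 4 loses to Option I); the cycle Measure 1 → Option I → Measure 4 → Measure 1 rules out a Condorcet winner.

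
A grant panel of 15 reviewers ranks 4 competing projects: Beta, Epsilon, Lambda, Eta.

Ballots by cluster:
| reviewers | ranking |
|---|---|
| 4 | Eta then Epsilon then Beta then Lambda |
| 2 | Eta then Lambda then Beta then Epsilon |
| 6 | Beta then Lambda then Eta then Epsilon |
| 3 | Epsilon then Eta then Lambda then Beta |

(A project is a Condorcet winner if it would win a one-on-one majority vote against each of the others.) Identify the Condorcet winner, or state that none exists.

Eta

Head-to-head results (15 reviewers):
Beta vs Epsilon: 2+6 = 8 for Beta, 7 for Epsilon — Beta by 8–7.
Beta vs Lambda: Beta wins 10–5.
Beta vs Eta: 6 to 9, Eta.
Epsilon vs Lambda: 7 to 8, Lambda.
Epsilon vs Eta: 3 for Epsilon, 12 for Eta — Eta by 12–3.
Lambda vs Eta: Eta wins 9–6.
Eta beats each of Beta, Epsilon, Lambda — Eta is the Condorcet winner.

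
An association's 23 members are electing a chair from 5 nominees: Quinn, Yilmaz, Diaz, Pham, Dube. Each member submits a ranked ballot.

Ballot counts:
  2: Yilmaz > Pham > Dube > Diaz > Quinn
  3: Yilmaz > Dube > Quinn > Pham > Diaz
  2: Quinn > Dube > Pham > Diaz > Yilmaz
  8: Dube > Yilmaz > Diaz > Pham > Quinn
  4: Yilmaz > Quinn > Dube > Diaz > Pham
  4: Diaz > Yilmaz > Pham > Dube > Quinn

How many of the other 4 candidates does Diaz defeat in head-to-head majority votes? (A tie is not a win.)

2

Diaz against each rival (23 voters):
Diaz–Quinn: Diaz 14–9.
Diaz vs Yilmaz: Diaz preferred on 2+4 = 6 ballots; Yilmaz wins 17–6.
Diaz vs Pham: 16 to 7, Diaz.
Diaz vs Dube: Diaz is ranked higher on 4 ballots, Dube on 19. Dube wins 19–4.
Diaz beats Quinn, Pham; loses to Yilmaz, Dube — 2 pairwise wins.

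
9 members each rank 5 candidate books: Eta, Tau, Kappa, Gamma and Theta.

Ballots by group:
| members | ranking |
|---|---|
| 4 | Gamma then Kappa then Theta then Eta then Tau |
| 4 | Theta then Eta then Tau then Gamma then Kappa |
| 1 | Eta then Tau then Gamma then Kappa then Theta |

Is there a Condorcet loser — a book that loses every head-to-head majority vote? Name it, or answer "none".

none

Pairwise majorities:
Eta vs Tau: Eta preferred on 4+4+1 = 9 ballots; Eta wins 9–0.
Eta vs Kappa: Eta wins 5–4.
Eta vs Gamma: Eta is ranked higher on 4+1 = 5 ballots, Gamma on 4. Eta wins 5–4.
Eta–Theta: Theta 8–1.
Tau vs Kappa: Tau preferred on 4+1 = 5 ballots; Tau wins 5–4.
Tau vs Gamma: Tau wins 5–4.
Tau vs Theta: 1 for Tau, 8 for Theta — Theta by 8–1.
Kappa vs Gamma: 0 for Kappa, 9 for Gamma — Gamma by 9–0.
Kappa–Theta: Kappa 5–4.
Gamma vs Theta: Gamma, 5–4.
Every book wins at least one matchup (Eta beats Tau; Tau beats Kappa; Kappa beats Theta; Gamma beats Kappa; Theta beats Eta), so there is no Condorcet loser.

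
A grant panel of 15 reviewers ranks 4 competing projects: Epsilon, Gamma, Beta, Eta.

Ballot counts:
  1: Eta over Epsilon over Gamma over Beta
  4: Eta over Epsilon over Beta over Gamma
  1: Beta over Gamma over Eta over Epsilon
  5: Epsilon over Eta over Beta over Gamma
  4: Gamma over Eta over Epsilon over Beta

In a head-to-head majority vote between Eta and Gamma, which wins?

Eta

Ballots ranking Eta above Gamma: 1 + 4 + 5 = 10.
Ballots ranking Gamma above Eta: 15 − 10 = 5.
Eta wins the head-to-head 10–5.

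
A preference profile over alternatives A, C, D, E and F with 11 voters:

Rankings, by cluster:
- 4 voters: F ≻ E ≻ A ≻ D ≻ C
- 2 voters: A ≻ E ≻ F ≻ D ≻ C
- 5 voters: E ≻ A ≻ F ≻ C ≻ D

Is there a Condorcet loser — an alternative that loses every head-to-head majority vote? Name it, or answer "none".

Pairwise majorities:
A vs C: A wins 11–0.
A vs D: A wins 11–0.
A–E: E 9–2.
A vs F: 2+5 = 7 for A, 4 for F — A by 7–4.
C vs D: 5 for C, 6 for D — D by 6–5.
C–E: E 11–0.
C vs F: 0 to 11, F.
D vs E: D preferred on 0 ballots; E wins 11–0.
D vs F: D is ranked higher on 0 ballots, F on 11. F wins 11–0.
E vs F: E preferred on 2+5 = 7 ballots; E wins 7–4.
C is beaten in every head-to-head and is the Condorcet loser.

C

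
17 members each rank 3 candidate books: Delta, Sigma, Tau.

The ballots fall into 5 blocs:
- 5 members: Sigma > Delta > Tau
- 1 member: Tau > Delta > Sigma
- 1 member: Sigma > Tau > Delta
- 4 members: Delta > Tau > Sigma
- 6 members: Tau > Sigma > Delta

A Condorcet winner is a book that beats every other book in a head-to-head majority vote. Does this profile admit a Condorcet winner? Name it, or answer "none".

none

Check each pair by majority over 17 ballots:
Delta vs Sigma: 5 to 12, Sigma.
Delta vs Tau: Delta is ranked higher on 5+4 = 9 ballots, Tau on 8. Delta wins 9–8.
Sigma vs Tau: Sigma preferred on 5+1 = 6 ballots; Tau wins 11–6.
Each book drops at least one matchup (Delta loses to Sigma; Sigma loses to Tau; Tau loses to Delta); the cycle Delta > Tau > Sigma > Delta rules out a Condorcet winner.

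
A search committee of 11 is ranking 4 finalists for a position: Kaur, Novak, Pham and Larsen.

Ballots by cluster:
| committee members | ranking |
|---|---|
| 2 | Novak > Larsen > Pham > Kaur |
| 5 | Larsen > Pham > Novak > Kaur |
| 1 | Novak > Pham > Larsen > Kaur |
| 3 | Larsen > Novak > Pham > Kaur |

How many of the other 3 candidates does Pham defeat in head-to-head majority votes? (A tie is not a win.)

1

Pham against each rival (11 committee members):
Pham vs Kaur: 11 to 0, Pham.
Pham vs Novak: Pham preferred on 5 ballots; Novak wins 6–5.
Pham vs Larsen: Larsen wins 10–1.
Pham beats Kaur; loses to Novak, Larsen — 1 pairwise win.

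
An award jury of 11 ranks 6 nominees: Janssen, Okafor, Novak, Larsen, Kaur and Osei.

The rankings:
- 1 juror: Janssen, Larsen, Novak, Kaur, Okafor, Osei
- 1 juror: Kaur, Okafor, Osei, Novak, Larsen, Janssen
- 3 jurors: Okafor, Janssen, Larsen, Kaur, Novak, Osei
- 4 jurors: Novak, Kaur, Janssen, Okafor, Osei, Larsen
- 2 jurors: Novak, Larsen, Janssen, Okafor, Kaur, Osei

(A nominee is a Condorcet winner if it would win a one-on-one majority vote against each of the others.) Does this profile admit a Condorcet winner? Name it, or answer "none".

Check each pair by majority over 11 ballots:
Janssen–Okafor: Janssen 7–4.
Janssen–Novak: Novak 7–4.
Janssen vs Larsen: Janssen wins 8–3.
Janssen vs Kaur: Janssen, 6–5.
Janssen–Osei: Janssen 10–1.
Okafor vs Novak: Novak, 7–4.
Okafor–Larsen: Okafor 8–3.
Okafor–Kaur: Kaur 6–5.
Okafor–Osei: Okafor 11–0.
Novak–Larsen: Novak 7–4.
Novak vs Kaur: Novak wins 7–4.
Novak vs Osei: Novak, 10–1.
Larsen vs Kaur: Larsen wins 6–5.
Larsen–Osei: Larsen 6–5.
Kaur vs Osei: Kaur, 11–0.
Only Novak has no losses; Novak is the Condorcet winner.

Novak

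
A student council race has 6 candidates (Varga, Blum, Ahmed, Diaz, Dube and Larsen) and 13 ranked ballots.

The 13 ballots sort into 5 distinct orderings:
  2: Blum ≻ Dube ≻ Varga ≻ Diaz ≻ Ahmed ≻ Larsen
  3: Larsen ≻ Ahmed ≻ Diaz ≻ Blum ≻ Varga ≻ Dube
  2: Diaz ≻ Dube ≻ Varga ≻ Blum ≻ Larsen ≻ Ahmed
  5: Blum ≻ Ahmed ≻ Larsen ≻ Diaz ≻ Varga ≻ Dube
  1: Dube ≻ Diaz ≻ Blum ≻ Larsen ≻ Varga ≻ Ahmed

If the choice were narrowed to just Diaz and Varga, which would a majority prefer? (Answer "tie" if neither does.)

Diaz

Ballots ranking Diaz above Varga: 3 + 2 + 5 + 1 = 11.
Ballots ranking Varga above Diaz: 13 − 11 = 2.
Diaz wins the head-to-head 11–2.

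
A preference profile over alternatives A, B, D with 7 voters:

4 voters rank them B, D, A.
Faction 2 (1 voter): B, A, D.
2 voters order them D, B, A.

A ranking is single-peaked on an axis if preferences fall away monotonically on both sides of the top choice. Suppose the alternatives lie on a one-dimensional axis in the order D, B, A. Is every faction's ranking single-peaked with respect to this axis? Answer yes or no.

Axis positions: D=1, B=2, A=3.
Faction 1 (peak B at position 2): ranking walks positions 2-1-3, expanding outward from the peak — single-peaked.
Faction 2 (peak B at position 2): ranking walks positions 2-3-1, expanding outward from the peak — single-peaked.
Faction 3 (peak D at position 1): ranking walks positions 1-2-3, expanding outward from the peak — single-peaked.
Every ranking is single-peaked on this axis.

yes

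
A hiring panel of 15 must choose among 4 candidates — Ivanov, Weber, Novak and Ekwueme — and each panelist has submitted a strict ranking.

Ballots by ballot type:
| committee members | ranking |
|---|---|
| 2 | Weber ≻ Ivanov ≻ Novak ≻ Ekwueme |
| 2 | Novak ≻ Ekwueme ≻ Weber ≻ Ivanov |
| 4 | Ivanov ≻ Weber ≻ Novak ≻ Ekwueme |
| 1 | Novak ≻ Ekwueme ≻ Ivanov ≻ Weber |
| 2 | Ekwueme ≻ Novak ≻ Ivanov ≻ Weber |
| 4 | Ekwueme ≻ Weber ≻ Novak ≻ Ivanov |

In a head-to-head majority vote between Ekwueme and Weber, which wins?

Ekwueme

Ballots ranking Ekwueme above Weber: 2 + 1 + 2 + 4 = 9.
Ballots ranking Weber above Ekwueme: 15 − 9 = 6.
Ekwueme wins the head-to-head 9–6.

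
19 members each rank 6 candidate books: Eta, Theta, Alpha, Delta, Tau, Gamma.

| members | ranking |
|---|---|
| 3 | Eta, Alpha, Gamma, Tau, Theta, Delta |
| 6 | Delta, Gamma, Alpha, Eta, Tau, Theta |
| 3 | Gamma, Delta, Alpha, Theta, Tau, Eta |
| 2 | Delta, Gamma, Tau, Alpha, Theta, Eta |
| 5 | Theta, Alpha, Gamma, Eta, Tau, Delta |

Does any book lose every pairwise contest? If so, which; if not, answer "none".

none

Head-to-head results (19 members):
Eta vs Theta: Eta is ranked higher on 3+6 = 9 ballots, Theta on 10. Theta wins 10–9.
Eta vs Alpha: 3 for Eta, 16 for Alpha — Alpha by 16–3.
Eta vs Delta: Delta, 11–8.
Eta vs Tau: Eta is ranked higher on 3+6+5 = 14 ballots, Tau on 5. Eta wins 14–5.
Eta vs Gamma: 3 for Eta, 16 for Gamma — Gamma by 16–3.
Theta vs Alpha: Theta is ranked higher on 5 ballots, Alpha on 14. Alpha wins 14–5.
Theta vs Delta: Delta, 11–8.
Theta–Tau: Tau 11–8.
Theta–Gamma: Gamma 14–5.
Alpha vs Delta: Alpha is ranked higher on 3+5 = 8 ballots, Delta on 11. Delta wins 11–8.
Alpha vs Tau: Alpha, 17–2.
Alpha vs Gamma: Gamma wins 11–8.
Delta vs Tau: 11 to 8, Delta.
Delta vs Gamma: Gamma wins 11–8.
Tau–Gamma: Gamma 19–0.
No book is winless: Eta beats Tau; Theta beats Eta; Alpha beats Eta; Delta beats Eta; Tau beats Theta; Gamma beats Eta. There is no Condorcet loser.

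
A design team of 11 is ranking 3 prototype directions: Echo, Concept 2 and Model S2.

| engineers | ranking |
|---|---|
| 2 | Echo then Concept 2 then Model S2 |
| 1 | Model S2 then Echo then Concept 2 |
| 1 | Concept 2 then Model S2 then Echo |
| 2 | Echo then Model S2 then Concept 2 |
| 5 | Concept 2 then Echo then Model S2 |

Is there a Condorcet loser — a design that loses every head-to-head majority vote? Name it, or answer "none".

Head-to-head results (11 engineers):
Echo–Concept 2: Concept 2 6–5.
Echo vs Model S2: Echo, 9–2.
Concept 2 vs Model S2: Concept 2 preferred on 2+1+5 = 8 ballots; Concept 2 wins 8–3.
Only Model S2 has no wins; Model S2 is the Condorcet loser.

Model S2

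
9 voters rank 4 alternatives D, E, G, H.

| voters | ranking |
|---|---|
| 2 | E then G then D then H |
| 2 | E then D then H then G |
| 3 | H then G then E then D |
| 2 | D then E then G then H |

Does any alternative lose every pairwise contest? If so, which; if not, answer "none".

Pairwise majorities:
D vs E: 2 for D, 7 for E — E by 7–2.
D vs G: G, 5–4.
D vs H: D wins 6–3.
E vs G: 2+2+2 = 6 for E, 3 for G — E by 6–3.
E vs H: E preferred on 2+2+2 = 6 ballots; E wins 6–3.
G vs H: H wins 5–4.
Each alternative has at least one pairwise win (D beats H; E beats D; G beats D; H beats G) — no Condorcet loser.

none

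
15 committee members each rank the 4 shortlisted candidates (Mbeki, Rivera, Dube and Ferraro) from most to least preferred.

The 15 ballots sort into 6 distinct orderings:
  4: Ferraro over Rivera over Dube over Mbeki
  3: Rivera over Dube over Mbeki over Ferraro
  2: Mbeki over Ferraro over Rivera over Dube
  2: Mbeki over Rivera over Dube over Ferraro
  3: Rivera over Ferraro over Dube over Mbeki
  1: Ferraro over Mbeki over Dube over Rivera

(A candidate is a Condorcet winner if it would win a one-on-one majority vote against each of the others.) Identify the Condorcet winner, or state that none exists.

Head-to-head results (15 committee members):
Mbeki vs Rivera: Mbeki is ranked higher on 2+2+1 = 5 ballots, Rivera on 10. Rivera wins 10–5.
Mbeki vs Dube: Mbeki preferred on 2+2+1 = 5 ballots; Dube wins 10–5.
Mbeki vs Ferraro: Mbeki preferred on 3+2+2 = 7 ballots; Ferraro wins 8–7.
Rivera vs Dube: Rivera is ranked higher on 4+3+2+2+3 = 14 ballots, Dube on 1. Rivera wins 14–1.
Rivera vs Ferraro: Rivera preferred on 3+2+3 = 8 ballots; Rivera wins 8–7.
Dube vs Ferraro: Dube preferred on 3+2 = 5 ballots; Ferraro wins 10–5.
Rivera wins every pairwise contest, so Rivera is the Condorcet winner.

Rivera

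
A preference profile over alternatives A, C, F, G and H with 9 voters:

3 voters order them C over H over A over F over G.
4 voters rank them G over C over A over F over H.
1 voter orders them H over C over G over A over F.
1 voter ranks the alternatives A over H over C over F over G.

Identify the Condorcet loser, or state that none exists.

F

Head-to-head results (9 voters):
A vs C: 1 to 8, C.
A vs F: A is ranked higher on 3+4+1+1 = 9 ballots, F on 0. A wins 9–0.
A vs G: 4 to 5, G.
A vs H: 4+1 = 5 for A, 4 for H — A by 5–4.
C vs F: C, 9–0.
C vs G: C wins 5–4.
C vs H: 7 to 2, C.
F vs G: 3+1 = 4 for F, 5 for G — G by 5–4.
F vs H: H, 5–4.
G–H: H 5–4.
F loses to every other alternative — it is the Condorcet loser.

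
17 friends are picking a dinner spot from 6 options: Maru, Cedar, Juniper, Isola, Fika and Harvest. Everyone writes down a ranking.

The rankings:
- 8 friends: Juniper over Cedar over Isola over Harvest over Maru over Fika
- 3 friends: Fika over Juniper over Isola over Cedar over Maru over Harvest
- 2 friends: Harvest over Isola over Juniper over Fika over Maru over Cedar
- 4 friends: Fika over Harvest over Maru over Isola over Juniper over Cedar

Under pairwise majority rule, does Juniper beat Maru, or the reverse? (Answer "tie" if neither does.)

Juniper

Ballots ranking Juniper above Maru: 8 + 3 + 2 = 13.
Ballots ranking Maru above Juniper: 17 − 13 = 4.
Juniper wins the head-to-head 13–4.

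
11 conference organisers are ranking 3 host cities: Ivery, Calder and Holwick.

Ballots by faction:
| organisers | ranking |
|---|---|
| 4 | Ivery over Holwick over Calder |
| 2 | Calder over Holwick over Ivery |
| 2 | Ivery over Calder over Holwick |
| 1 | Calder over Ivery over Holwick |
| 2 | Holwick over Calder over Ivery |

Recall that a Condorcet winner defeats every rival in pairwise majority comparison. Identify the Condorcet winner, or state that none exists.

Ivery

Head-to-head results (11 organisers):
Ivery vs Calder: Ivery wins 6–5.
Ivery vs Holwick: Ivery is ranked higher on 4+2+1 = 7 ballots, Holwick on 4. Ivery wins 7–4.
Calder vs Holwick: 2+2+1 = 5 for Calder, 6 for Holwick — Holwick by 6–5.
Only Ivery has no losses; Ivery is the Condorcet winner.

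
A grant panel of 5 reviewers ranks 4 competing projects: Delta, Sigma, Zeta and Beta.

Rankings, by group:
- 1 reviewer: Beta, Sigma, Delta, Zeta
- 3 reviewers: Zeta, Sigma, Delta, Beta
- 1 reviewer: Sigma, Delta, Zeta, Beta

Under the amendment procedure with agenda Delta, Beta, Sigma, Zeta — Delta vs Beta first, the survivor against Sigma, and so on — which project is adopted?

Zeta

Round 1: Delta vs Beta — 4–1, Delta advances.
Round 2: Delta vs Sigma — 0–5, Sigma advances.
Round 3: Sigma vs Zeta — 2–3, Zeta advances.
Zeta survives the agenda.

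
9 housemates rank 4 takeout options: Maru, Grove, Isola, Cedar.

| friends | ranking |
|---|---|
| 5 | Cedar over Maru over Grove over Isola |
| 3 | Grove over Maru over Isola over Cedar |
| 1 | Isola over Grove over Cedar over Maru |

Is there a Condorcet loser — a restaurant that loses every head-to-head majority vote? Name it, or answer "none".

Pairwise majorities:
Maru vs Grove: 5 for Maru, 4 for Grove — Maru by 5–4.
Maru–Isola: Maru 8–1.
Maru vs Cedar: Cedar wins 6–3.
Grove vs Isola: Grove wins 8–1.
Grove–Cedar: Cedar 5–4.
Isola vs Cedar: 3+1 = 4 for Isola, 5 for Cedar — Cedar by 5–4.
Isola is beaten in every head-to-head and is the Condorcet loser.

Isola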